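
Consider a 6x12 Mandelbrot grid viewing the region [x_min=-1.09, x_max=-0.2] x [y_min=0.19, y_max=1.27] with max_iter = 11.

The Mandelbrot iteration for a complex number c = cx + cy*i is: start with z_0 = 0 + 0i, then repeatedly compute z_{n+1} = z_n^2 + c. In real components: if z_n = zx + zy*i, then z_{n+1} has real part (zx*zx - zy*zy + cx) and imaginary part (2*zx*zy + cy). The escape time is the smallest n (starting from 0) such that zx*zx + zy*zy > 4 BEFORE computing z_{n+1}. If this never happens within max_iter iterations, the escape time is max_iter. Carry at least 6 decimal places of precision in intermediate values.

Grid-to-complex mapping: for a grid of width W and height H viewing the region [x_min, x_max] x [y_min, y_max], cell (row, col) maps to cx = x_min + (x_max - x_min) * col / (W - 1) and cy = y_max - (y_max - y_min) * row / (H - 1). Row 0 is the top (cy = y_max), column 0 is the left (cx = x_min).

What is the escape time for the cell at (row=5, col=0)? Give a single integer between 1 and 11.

Answer: 3

Derivation:
z_0 = 0 + 0i, c = -1.0900 + 0.7791i
Iter 1: z = -1.0900 + 0.7791i, |z|^2 = 1.7951
Iter 2: z = -0.5089 + -0.9193i, |z|^2 = 1.1041
Iter 3: z = -1.6762 + 1.7148i, |z|^2 = 5.7500
Escaped at iteration 3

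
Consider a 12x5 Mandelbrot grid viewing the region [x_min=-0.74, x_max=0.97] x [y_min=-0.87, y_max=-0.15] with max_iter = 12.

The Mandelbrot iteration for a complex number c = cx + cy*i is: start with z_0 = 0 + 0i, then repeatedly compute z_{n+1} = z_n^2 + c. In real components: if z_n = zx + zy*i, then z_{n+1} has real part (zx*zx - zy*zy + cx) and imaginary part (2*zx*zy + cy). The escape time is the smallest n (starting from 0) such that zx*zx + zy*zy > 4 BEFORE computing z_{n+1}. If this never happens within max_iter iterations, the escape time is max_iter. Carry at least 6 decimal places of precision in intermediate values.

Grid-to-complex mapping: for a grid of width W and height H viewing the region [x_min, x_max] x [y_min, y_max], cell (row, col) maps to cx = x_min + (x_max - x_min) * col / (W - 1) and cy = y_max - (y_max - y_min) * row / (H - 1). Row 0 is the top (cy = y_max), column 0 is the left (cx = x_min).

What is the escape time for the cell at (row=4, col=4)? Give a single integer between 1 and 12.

Answer: 12

Derivation:
z_0 = 0 + 0i, c = -0.1182 + -0.8700i
Iter 1: z = -0.1182 + -0.8700i, |z|^2 = 0.7709
Iter 2: z = -0.8611 + -0.6644i, |z|^2 = 1.1829
Iter 3: z = 0.1820 + 0.2742i, |z|^2 = 0.1083
Iter 4: z = -0.1603 + -0.7702i, |z|^2 = 0.6189
Iter 5: z = -0.6857 + -0.6231i, |z|^2 = 0.8585
Iter 6: z = -0.0363 + -0.0154i, |z|^2 = 0.0016
Iter 7: z = -0.1171 + -0.8689i, |z|^2 = 0.7687
Iter 8: z = -0.8594 + -0.6665i, |z|^2 = 1.1828
Iter 9: z = 0.1762 + 0.2756i, |z|^2 = 0.1070
Iter 10: z = -0.1631 + -0.7729i, |z|^2 = 0.6239
Iter 11: z = -0.6889 + -0.6179i, |z|^2 = 0.8564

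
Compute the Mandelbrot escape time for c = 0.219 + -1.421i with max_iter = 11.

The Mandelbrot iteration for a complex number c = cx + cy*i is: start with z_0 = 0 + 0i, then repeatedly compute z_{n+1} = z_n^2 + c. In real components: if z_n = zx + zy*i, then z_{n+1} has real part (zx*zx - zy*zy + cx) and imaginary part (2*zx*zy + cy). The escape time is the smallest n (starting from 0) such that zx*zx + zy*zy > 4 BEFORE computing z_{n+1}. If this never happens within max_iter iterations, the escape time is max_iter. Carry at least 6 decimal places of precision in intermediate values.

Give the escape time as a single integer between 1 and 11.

Answer: 2

Derivation:
z_0 = 0 + 0i, c = 0.2190 + -1.4210i
Iter 1: z = 0.2190 + -1.4210i, |z|^2 = 2.0672
Iter 2: z = -1.7523 + -2.0434i, |z|^2 = 7.2460
Escaped at iteration 2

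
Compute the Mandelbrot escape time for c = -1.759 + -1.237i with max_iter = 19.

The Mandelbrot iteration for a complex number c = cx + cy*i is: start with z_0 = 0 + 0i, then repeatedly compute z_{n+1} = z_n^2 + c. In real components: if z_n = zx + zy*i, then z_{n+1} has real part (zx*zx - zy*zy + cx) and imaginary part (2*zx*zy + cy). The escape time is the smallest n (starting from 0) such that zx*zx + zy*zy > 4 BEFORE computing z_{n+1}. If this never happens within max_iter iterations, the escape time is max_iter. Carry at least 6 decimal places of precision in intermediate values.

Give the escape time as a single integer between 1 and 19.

Answer: 1

Derivation:
z_0 = 0 + 0i, c = -1.7590 + -1.2370i
Iter 1: z = -1.7590 + -1.2370i, |z|^2 = 4.6242
Escaped at iteration 1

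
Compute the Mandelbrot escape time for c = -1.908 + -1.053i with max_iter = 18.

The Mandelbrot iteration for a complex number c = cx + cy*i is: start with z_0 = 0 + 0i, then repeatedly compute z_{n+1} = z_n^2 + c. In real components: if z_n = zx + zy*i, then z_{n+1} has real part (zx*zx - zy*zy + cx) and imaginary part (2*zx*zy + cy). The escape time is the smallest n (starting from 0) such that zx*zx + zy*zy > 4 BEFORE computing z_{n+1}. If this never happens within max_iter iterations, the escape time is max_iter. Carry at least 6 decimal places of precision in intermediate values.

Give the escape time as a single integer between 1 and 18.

z_0 = 0 + 0i, c = -1.9080 + -1.0530i
Iter 1: z = -1.9080 + -1.0530i, |z|^2 = 4.7493
Escaped at iteration 1

Answer: 1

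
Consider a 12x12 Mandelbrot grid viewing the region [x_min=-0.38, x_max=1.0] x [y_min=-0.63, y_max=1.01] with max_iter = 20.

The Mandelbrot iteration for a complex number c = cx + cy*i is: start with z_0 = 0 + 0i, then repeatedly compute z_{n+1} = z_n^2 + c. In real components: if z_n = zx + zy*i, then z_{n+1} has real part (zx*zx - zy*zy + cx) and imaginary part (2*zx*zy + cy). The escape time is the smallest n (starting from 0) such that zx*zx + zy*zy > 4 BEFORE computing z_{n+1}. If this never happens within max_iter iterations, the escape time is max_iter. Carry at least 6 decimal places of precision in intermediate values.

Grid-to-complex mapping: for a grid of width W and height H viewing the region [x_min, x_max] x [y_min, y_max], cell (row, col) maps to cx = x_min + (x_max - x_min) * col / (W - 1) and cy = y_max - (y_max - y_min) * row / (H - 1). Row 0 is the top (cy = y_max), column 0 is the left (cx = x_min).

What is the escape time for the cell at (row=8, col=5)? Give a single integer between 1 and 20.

z_0 = 0 + 0i, c = 0.2473 + -0.1827i
Iter 1: z = 0.2473 + -0.1827i, |z|^2 = 0.0945
Iter 2: z = 0.2750 + -0.2731i, |z|^2 = 0.1502
Iter 3: z = 0.2483 + -0.3329i, |z|^2 = 0.1725
Iter 4: z = 0.1981 + -0.3481i, |z|^2 = 0.1604
Iter 5: z = 0.1653 + -0.3206i, |z|^2 = 0.1301
Iter 6: z = 0.1718 + -0.2888i, |z|^2 = 0.1129
Iter 7: z = 0.1934 + -0.2819i, |z|^2 = 0.1169
Iter 8: z = 0.2052 + -0.2918i, |z|^2 = 0.1272
Iter 9: z = 0.2042 + -0.3025i, |z|^2 = 0.1332
Iter 10: z = 0.1975 + -0.3063i, |z|^2 = 0.1328
Iter 11: z = 0.1925 + -0.3037i, |z|^2 = 0.1293
Iter 12: z = 0.1921 + -0.2996i, |z|^2 = 0.1267
Iter 13: z = 0.1944 + -0.2978i, |z|^2 = 0.1265
Iter 14: z = 0.1964 + -0.2985i, |z|^2 = 0.1277
Iter 15: z = 0.1967 + -0.3000i, |z|^2 = 0.1287
Iter 16: z = 0.1960 + -0.3007i, |z|^2 = 0.1289
Iter 17: z = 0.1952 + -0.3006i, |z|^2 = 0.1285
Iter 18: z = 0.1950 + -0.3001i, |z|^2 = 0.1281
Iter 19: z = 0.1952 + -0.2998i, |z|^2 = 0.1280

Answer: 20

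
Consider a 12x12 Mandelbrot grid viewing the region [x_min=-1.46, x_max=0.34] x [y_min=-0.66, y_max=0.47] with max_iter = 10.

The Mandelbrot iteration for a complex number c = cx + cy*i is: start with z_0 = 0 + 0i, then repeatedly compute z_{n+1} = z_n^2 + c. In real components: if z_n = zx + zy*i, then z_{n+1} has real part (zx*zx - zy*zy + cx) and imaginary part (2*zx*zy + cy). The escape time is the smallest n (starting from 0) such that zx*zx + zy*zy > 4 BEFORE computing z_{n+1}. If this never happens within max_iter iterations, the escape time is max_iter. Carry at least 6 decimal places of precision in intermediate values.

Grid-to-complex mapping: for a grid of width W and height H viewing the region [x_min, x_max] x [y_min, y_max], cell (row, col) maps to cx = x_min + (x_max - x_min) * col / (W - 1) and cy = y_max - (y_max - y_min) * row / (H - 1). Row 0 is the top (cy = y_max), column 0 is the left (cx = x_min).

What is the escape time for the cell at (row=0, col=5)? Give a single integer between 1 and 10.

Answer: 10

Derivation:
z_0 = 0 + 0i, c = -0.6418 + 0.4700i
Iter 1: z = -0.6418 + 0.4700i, |z|^2 = 0.6328
Iter 2: z = -0.4508 + -0.1333i, |z|^2 = 0.2210
Iter 3: z = -0.4564 + 0.5902i, |z|^2 = 0.5566
Iter 4: z = -0.7819 + -0.0687i, |z|^2 = 0.6160
Iter 5: z = -0.0352 + 0.5774i, |z|^2 = 0.3347
Iter 6: z = -0.9740 + 0.4293i, |z|^2 = 1.1330
Iter 7: z = 0.1226 + -0.3663i, |z|^2 = 0.1492
Iter 8: z = -0.7610 + 0.3802i, |z|^2 = 0.7236
Iter 9: z = -0.2073 + -0.1087i, |z|^2 = 0.0548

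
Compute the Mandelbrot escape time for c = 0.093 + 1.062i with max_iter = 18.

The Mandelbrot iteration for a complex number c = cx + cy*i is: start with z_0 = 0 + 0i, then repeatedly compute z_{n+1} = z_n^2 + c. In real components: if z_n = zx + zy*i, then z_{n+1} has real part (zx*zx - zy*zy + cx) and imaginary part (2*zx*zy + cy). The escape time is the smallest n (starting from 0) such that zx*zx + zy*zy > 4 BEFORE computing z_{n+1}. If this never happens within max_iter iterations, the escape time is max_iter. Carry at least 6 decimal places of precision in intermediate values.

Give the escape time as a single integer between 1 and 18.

Answer: 4

Derivation:
z_0 = 0 + 0i, c = 0.0930 + 1.0620i
Iter 1: z = 0.0930 + 1.0620i, |z|^2 = 1.1365
Iter 2: z = -1.0262 + 1.2595i, |z|^2 = 2.6395
Iter 3: z = -0.4403 + -1.5231i, |z|^2 = 2.5136
Iter 4: z = -2.0328 + 2.4033i, |z|^2 = 9.9082
Escaped at iteration 4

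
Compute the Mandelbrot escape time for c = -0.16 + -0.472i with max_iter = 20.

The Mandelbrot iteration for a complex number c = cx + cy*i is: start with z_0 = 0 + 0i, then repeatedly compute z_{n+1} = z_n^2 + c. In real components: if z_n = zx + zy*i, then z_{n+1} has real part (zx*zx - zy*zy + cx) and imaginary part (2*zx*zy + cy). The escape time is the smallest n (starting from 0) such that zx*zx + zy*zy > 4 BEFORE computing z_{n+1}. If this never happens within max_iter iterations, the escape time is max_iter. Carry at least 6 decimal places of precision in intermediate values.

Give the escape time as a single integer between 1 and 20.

z_0 = 0 + 0i, c = -0.1600 + -0.4720i
Iter 1: z = -0.1600 + -0.4720i, |z|^2 = 0.2484
Iter 2: z = -0.3572 + -0.3210i, |z|^2 = 0.2306
Iter 3: z = -0.1354 + -0.2427i, |z|^2 = 0.0773
Iter 4: z = -0.2006 + -0.4063i, |z|^2 = 0.2053
Iter 5: z = -0.2848 + -0.3090i, |z|^2 = 0.1766
Iter 6: z = -0.1744 + -0.2960i, |z|^2 = 0.1180
Iter 7: z = -0.2172 + -0.3688i, |z|^2 = 0.1832
Iter 8: z = -0.2488 + -0.3118i, |z|^2 = 0.1591
Iter 9: z = -0.1953 + -0.3168i, |z|^2 = 0.1385
Iter 10: z = -0.2222 + -0.3482i, |z|^2 = 0.1707
Iter 11: z = -0.2319 + -0.3172i, |z|^2 = 0.1544
Iter 12: z = -0.2069 + -0.3249i, |z|^2 = 0.1483
Iter 13: z = -0.2228 + -0.3376i, |z|^2 = 0.1636
Iter 14: z = -0.2243 + -0.3216i, |z|^2 = 0.1538
Iter 15: z = -0.2131 + -0.3277i, |z|^2 = 0.1528
Iter 16: z = -0.2220 + -0.3323i, |z|^2 = 0.1597
Iter 17: z = -0.2212 + -0.3245i, |z|^2 = 0.1542
Iter 18: z = -0.2164 + -0.3285i, |z|^2 = 0.1547
Iter 19: z = -0.2211 + -0.3299i, |z|^2 = 0.1577

Answer: 20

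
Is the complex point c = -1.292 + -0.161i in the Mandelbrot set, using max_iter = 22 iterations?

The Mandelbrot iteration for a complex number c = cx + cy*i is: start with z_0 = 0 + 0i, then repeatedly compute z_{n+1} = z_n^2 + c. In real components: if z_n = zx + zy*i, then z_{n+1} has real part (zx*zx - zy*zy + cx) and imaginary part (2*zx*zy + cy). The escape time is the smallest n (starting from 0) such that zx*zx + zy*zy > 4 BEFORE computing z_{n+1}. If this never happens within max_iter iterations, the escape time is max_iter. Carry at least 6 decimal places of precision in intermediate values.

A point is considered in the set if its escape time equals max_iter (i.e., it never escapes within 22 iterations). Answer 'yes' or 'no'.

Answer: no

Derivation:
z_0 = 0 + 0i, c = -1.2920 + -0.1610i
Iter 1: z = -1.2920 + -0.1610i, |z|^2 = 1.6952
Iter 2: z = 0.3513 + 0.2550i, |z|^2 = 0.1885
Iter 3: z = -1.2336 + 0.0182i, |z|^2 = 1.5221
Iter 4: z = 0.2294 + -0.2059i, |z|^2 = 0.0950
Iter 5: z = -1.2818 + -0.2555i, |z|^2 = 1.7082
Iter 6: z = 0.2856 + 0.4939i, |z|^2 = 0.3256
Iter 7: z = -1.4544 + 0.1212i, |z|^2 = 2.1299
Iter 8: z = 0.8085 + -0.5135i, |z|^2 = 0.9174
Iter 9: z = -0.9019 + -0.9913i, |z|^2 = 1.7962
Iter 10: z = -1.4612 + 1.6272i, |z|^2 = 4.7829
Escaped at iteration 10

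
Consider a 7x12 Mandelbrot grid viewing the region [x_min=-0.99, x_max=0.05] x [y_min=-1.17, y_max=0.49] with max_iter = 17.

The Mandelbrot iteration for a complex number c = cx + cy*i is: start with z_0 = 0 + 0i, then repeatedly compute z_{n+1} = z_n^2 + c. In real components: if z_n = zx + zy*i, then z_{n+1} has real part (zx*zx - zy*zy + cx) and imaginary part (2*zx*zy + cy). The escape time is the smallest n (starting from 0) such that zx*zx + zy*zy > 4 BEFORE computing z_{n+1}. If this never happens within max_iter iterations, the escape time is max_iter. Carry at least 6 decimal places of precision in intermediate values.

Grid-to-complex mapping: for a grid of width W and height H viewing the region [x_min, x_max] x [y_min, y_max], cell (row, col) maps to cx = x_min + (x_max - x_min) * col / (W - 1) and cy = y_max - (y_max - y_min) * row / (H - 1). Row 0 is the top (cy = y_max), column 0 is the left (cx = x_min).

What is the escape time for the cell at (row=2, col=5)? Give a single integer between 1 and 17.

Answer: 17

Derivation:
z_0 = 0 + 0i, c = -0.1233 + 0.1882i
Iter 1: z = -0.1233 + 0.1882i, |z|^2 = 0.0506
Iter 2: z = -0.1435 + 0.1418i, |z|^2 = 0.0407
Iter 3: z = -0.1228 + 0.1475i, |z|^2 = 0.0368
Iter 4: z = -0.1300 + 0.1520i, |z|^2 = 0.0400
Iter 5: z = -0.1295 + 0.1487i, |z|^2 = 0.0389
Iter 6: z = -0.1287 + 0.1497i, |z|^2 = 0.0390
Iter 7: z = -0.1292 + 0.1497i, |z|^2 = 0.0391
Iter 8: z = -0.1290 + 0.1495i, |z|^2 = 0.0390
Iter 9: z = -0.1290 + 0.1496i, |z|^2 = 0.0390
Iter 10: z = -0.1291 + 0.1496i, |z|^2 = 0.0390
Iter 11: z = -0.1290 + 0.1496i, |z|^2 = 0.0390
Iter 12: z = -0.1291 + 0.1496i, |z|^2 = 0.0390
Iter 13: z = -0.1291 + 0.1496i, |z|^2 = 0.0390
Iter 14: z = -0.1291 + 0.1496i, |z|^2 = 0.0390
Iter 15: z = -0.1291 + 0.1496i, |z|^2 = 0.0390
Iter 16: z = -0.1291 + 0.1496i, |z|^2 = 0.0390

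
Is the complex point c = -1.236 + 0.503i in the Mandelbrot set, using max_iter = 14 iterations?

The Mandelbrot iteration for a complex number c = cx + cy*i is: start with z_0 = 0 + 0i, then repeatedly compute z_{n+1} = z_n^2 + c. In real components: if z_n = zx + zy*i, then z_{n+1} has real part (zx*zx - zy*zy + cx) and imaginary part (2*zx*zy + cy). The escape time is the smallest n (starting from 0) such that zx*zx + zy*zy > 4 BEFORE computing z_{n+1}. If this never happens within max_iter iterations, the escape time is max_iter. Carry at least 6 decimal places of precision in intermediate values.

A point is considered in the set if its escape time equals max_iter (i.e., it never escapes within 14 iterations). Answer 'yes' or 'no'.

Answer: no

Derivation:
z_0 = 0 + 0i, c = -1.2360 + 0.5030i
Iter 1: z = -1.2360 + 0.5030i, |z|^2 = 1.7807
Iter 2: z = 0.0387 + -0.7404i, |z|^2 = 0.5497
Iter 3: z = -1.7827 + 0.4457i, |z|^2 = 3.3767
Iter 4: z = 1.7434 + -1.0862i, |z|^2 = 4.2193
Escaped at iteration 4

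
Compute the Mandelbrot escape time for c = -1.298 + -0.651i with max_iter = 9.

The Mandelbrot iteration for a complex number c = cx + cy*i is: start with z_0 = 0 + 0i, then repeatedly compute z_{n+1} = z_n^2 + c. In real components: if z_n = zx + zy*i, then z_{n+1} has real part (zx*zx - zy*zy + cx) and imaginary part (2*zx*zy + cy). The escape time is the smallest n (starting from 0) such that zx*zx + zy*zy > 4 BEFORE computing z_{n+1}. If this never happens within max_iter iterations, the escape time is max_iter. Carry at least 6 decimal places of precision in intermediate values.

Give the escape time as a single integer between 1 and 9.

Answer: 3

Derivation:
z_0 = 0 + 0i, c = -1.2980 + -0.6510i
Iter 1: z = -1.2980 + -0.6510i, |z|^2 = 2.1086
Iter 2: z = -0.0370 + 1.0390i, |z|^2 = 1.0809
Iter 3: z = -2.3761 + -0.7279i, |z|^2 = 6.1759
Escaped at iteration 3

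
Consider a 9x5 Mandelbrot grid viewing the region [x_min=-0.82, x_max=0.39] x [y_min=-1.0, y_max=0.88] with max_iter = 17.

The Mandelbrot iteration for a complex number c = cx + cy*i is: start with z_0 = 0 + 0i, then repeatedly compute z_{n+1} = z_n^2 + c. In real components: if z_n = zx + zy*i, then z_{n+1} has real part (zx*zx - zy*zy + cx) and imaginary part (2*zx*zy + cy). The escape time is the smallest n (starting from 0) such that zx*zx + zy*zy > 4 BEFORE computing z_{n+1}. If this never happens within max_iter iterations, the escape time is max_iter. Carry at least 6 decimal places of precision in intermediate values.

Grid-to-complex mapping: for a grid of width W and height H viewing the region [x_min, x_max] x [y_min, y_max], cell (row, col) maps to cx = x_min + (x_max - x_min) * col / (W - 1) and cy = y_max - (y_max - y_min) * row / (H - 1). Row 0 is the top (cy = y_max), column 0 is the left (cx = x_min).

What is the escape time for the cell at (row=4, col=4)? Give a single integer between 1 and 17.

Answer: 7

Derivation:
z_0 = 0 + 0i, c = -0.2150 + -1.0000i
Iter 1: z = -0.2150 + -1.0000i, |z|^2 = 1.0462
Iter 2: z = -1.1688 + -0.5700i, |z|^2 = 1.6909
Iter 3: z = 0.8261 + 0.3324i, |z|^2 = 0.7930
Iter 4: z = 0.3570 + -0.4508i, |z|^2 = 0.3307
Iter 5: z = -0.2907 + -1.3219i, |z|^2 = 1.8319
Iter 6: z = -1.8778 + -0.2313i, |z|^2 = 3.5796
Iter 7: z = 3.2576 + -0.1312i, |z|^2 = 10.6289
Escaped at iteration 7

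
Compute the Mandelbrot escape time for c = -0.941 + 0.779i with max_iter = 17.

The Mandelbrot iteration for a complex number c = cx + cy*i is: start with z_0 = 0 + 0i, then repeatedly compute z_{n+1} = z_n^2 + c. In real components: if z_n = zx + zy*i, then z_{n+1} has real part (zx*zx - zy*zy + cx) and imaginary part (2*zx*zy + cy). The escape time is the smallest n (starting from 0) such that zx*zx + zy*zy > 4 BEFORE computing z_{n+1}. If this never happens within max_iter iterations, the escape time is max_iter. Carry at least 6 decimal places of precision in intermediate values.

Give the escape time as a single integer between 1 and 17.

z_0 = 0 + 0i, c = -0.9410 + 0.7790i
Iter 1: z = -0.9410 + 0.7790i, |z|^2 = 1.4923
Iter 2: z = -0.6624 + -0.6871i, |z|^2 = 0.9108
Iter 3: z = -0.9744 + 1.6892i, |z|^2 = 3.8027
Iter 4: z = -2.8450 + -2.5127i, |z|^2 = 14.4078
Escaped at iteration 4

Answer: 4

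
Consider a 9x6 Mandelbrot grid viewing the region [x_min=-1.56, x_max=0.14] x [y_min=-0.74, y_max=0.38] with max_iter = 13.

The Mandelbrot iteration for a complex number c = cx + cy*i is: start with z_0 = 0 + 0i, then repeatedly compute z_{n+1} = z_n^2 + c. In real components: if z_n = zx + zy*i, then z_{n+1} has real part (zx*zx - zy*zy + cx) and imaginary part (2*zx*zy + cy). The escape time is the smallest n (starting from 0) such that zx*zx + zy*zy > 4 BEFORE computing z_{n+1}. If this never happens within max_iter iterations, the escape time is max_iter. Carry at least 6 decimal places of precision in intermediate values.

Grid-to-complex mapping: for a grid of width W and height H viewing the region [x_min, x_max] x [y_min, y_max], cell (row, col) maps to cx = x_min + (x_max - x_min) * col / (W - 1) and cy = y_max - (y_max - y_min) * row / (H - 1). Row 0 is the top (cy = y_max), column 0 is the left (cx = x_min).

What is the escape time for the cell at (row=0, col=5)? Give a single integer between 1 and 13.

Answer: 13

Derivation:
z_0 = 0 + 0i, c = -0.4975 + 0.3800i
Iter 1: z = -0.4975 + 0.3800i, |z|^2 = 0.3919
Iter 2: z = -0.3944 + 0.0019i, |z|^2 = 0.1556
Iter 3: z = -0.3420 + 0.3785i, |z|^2 = 0.2602
Iter 4: z = -0.5238 + 0.1211i, |z|^2 = 0.2891
Iter 5: z = -0.2378 + 0.2531i, |z|^2 = 0.1206
Iter 6: z = -0.5050 + 0.2596i, |z|^2 = 0.3225
Iter 7: z = -0.3099 + 0.1178i, |z|^2 = 0.1099
Iter 8: z = -0.4153 + 0.3070i, |z|^2 = 0.2668
Iter 9: z = -0.4193 + 0.1250i, |z|^2 = 0.1914
Iter 10: z = -0.3373 + 0.2752i, |z|^2 = 0.1895
Iter 11: z = -0.4594 + 0.1943i, |z|^2 = 0.2488
Iter 12: z = -0.3242 + 0.2014i, |z|^2 = 0.1457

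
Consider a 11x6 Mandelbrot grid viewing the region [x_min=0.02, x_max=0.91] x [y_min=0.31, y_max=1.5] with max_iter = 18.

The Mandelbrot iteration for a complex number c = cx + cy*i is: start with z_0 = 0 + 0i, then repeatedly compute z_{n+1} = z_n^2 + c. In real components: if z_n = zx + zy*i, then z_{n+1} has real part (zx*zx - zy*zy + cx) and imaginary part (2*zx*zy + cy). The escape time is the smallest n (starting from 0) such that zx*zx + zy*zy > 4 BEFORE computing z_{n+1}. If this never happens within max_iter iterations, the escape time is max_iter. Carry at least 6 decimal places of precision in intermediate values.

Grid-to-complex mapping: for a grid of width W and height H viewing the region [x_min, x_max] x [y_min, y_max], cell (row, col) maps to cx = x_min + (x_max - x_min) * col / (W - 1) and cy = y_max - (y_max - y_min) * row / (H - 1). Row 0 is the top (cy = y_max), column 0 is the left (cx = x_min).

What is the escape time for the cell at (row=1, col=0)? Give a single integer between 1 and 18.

z_0 = 0 + 0i, c = 0.0200 + 1.2620i
Iter 1: z = 0.0200 + 1.2620i, |z|^2 = 1.5930
Iter 2: z = -1.5722 + 1.3125i, |z|^2 = 4.1946
Escaped at iteration 2

Answer: 2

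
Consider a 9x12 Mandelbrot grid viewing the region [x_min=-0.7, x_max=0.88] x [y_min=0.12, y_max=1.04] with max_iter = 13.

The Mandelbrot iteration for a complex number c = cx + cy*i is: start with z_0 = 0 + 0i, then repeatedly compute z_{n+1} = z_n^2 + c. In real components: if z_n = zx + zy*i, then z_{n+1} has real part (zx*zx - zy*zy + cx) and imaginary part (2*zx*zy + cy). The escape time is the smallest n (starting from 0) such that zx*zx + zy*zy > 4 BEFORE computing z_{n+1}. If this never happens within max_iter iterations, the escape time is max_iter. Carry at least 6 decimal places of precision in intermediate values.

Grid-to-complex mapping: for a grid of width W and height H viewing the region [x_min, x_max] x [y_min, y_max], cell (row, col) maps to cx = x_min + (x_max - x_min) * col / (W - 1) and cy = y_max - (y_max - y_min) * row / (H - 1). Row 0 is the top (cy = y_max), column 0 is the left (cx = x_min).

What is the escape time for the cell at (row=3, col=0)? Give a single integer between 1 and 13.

Answer: 4

Derivation:
z_0 = 0 + 0i, c = -0.7000 + 0.7891i
Iter 1: z = -0.7000 + 0.7891i, |z|^2 = 1.1127
Iter 2: z = -0.8327 + -0.3156i, |z|^2 = 0.7930
Iter 3: z = -0.1063 + 1.3147i, |z|^2 = 1.7398
Iter 4: z = -2.4172 + 0.5096i, |z|^2 = 6.1026
Escaped at iteration 4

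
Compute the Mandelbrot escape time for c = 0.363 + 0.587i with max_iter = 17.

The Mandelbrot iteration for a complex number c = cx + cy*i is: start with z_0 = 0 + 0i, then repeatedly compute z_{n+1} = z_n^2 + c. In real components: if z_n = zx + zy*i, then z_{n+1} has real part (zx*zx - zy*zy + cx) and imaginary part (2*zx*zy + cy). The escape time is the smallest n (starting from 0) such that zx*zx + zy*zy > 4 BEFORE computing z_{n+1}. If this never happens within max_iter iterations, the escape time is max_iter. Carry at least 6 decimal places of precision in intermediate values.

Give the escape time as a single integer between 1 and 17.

z_0 = 0 + 0i, c = 0.3630 + 0.5870i
Iter 1: z = 0.3630 + 0.5870i, |z|^2 = 0.4763
Iter 2: z = 0.1502 + 1.0132i, |z|^2 = 1.0491
Iter 3: z = -0.6409 + 0.8914i, |z|^2 = 1.2053
Iter 4: z = -0.0207 + -0.5556i, |z|^2 = 0.3091
Iter 5: z = 0.0547 + 0.6100i, |z|^2 = 0.3751
Iter 6: z = -0.0061 + 0.6538i, |z|^2 = 0.4275
Iter 7: z = -0.0644 + 0.5790i, |z|^2 = 0.3394
Iter 8: z = 0.0319 + 0.5124i, |z|^2 = 0.2636
Iter 9: z = 0.1014 + 0.6197i, |z|^2 = 0.3943
Iter 10: z = -0.0107 + 0.7127i, |z|^2 = 0.5081
Iter 11: z = -0.1448 + 0.5717i, |z|^2 = 0.3478
Iter 12: z = 0.0572 + 0.4214i, |z|^2 = 0.1808
Iter 13: z = 0.1887 + 0.6352i, |z|^2 = 0.4390
Iter 14: z = -0.0048 + 0.8267i, |z|^2 = 0.6834
Iter 15: z = -0.3204 + 0.5790i, |z|^2 = 0.4379
Iter 16: z = 0.1304 + 0.2160i, |z|^2 = 0.0637

Answer: 17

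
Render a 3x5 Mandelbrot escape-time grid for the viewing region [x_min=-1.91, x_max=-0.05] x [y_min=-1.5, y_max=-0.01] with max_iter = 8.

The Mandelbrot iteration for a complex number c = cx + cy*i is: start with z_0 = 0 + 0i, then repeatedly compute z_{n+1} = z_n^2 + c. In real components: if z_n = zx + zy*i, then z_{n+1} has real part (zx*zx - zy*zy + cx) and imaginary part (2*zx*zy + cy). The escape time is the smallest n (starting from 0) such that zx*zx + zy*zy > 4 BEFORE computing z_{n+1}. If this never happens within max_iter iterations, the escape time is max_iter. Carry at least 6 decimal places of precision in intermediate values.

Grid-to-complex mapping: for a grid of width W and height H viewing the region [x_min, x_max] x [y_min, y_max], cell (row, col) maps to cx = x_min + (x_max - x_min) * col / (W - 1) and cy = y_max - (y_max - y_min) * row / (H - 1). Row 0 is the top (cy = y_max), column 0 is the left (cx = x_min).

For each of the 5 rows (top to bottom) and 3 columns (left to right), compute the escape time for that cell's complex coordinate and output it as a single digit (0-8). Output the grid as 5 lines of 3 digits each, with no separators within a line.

(row=0, col=0): c = -1.9100 + -0.0100i → escape time 7
(row=0, col=1): c = -0.9800 + -0.0100i → escape time 8
(row=0, col=2): c = -0.0500 + -0.0100i → escape time 8
(row=1, col=0): c = -1.9100 + -0.3825i → escape time 3
(row=1, col=1): c = -0.9800 + -0.3825i → escape time 8
(row=1, col=2): c = -0.0500 + -0.3825i → escape time 8
(row=2, col=0): c = -1.9100 + -0.7550i → escape time 1
(row=2, col=1): c = -0.9800 + -0.7550i → escape time 4
(row=2, col=2): c = -0.0500 + -0.7550i → escape time 8
(row=3, col=0): c = -1.9100 + -1.1275i → escape time 1
(row=3, col=1): c = -0.9800 + -1.1275i → escape time 3
(row=3, col=2): c = -0.0500 + -1.1275i → escape time 4
(row=4, col=0): c = -1.9100 + -1.5000i → escape time 1
(row=4, col=1): c = -0.9800 + -1.5000i → escape time 2
(row=4, col=2): c = -0.0500 + -1.5000i → escape time 2

Answer: 788
388
148
134
122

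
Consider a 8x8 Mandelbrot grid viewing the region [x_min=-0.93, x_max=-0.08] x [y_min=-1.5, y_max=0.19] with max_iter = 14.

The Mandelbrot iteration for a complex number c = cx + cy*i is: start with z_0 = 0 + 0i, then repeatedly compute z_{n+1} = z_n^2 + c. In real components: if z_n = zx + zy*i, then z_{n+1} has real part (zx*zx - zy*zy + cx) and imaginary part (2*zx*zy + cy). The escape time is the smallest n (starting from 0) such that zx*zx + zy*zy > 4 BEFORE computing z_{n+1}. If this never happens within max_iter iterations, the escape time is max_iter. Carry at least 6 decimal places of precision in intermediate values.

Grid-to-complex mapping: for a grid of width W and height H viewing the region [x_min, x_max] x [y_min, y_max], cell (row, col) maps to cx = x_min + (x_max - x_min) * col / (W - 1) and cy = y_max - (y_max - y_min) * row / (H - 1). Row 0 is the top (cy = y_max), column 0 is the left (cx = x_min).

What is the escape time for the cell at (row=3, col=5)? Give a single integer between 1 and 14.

Answer: 14

Derivation:
z_0 = 0 + 0i, c = -0.3229 + -0.5343i
Iter 1: z = -0.3229 + -0.5343i, |z|^2 = 0.3897
Iter 2: z = -0.5041 + -0.1893i, |z|^2 = 0.2899
Iter 3: z = -0.1046 + -0.3435i, |z|^2 = 0.1289
Iter 4: z = -0.4299 + -0.4624i, |z|^2 = 0.3986
Iter 5: z = -0.3519 + -0.1367i, |z|^2 = 0.1425
Iter 6: z = -0.2177 + -0.4381i, |z|^2 = 0.2393
Iter 7: z = -0.4674 + -0.3436i, |z|^2 = 0.3365
Iter 8: z = -0.2224 + -0.2132i, |z|^2 = 0.0949
Iter 9: z = -0.3188 + -0.4395i, |z|^2 = 0.2948
Iter 10: z = -0.4143 + -0.2541i, |z|^2 = 0.2362
Iter 11: z = -0.2157 + -0.3237i, |z|^2 = 0.1513
Iter 12: z = -0.3811 + -0.3946i, |z|^2 = 0.3010
Iter 13: z = -0.3333 + -0.2335i, |z|^2 = 0.1656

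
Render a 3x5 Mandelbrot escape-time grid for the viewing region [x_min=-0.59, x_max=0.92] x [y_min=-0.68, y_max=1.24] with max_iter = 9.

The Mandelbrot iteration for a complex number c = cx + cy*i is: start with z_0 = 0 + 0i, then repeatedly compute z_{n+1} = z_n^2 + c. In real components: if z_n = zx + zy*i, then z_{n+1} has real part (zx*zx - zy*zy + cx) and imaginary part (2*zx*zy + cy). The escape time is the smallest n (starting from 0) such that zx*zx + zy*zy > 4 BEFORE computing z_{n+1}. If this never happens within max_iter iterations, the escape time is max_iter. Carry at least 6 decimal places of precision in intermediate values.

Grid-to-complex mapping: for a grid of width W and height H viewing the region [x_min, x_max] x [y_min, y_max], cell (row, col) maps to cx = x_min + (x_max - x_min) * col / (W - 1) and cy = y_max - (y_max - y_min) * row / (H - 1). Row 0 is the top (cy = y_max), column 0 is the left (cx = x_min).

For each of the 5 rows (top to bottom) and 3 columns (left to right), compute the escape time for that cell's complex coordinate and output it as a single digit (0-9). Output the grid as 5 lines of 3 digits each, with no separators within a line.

Answer: 322
562
993
993
982

Derivation:
(row=0, col=0): c = -0.5900 + 1.2400i → escape time 3
(row=0, col=1): c = 0.1650 + 1.2400i → escape time 2
(row=0, col=2): c = 0.9200 + 1.2400i → escape time 2
(row=1, col=0): c = -0.5900 + 0.7600i → escape time 5
(row=1, col=1): c = 0.1650 + 0.7600i → escape time 6
(row=1, col=2): c = 0.9200 + 0.7600i → escape time 2
(row=2, col=0): c = -0.5900 + 0.2800i → escape time 9
(row=2, col=1): c = 0.1650 + 0.2800i → escape time 9
(row=2, col=2): c = 0.9200 + 0.2800i → escape time 3
(row=3, col=0): c = -0.5900 + -0.2000i → escape time 9
(row=3, col=1): c = 0.1650 + -0.2000i → escape time 9
(row=3, col=2): c = 0.9200 + -0.2000i → escape time 3
(row=4, col=0): c = -0.5900 + -0.6800i → escape time 9
(row=4, col=1): c = 0.1650 + -0.6800i → escape time 8
(row=4, col=2): c = 0.9200 + -0.6800i → escape time 2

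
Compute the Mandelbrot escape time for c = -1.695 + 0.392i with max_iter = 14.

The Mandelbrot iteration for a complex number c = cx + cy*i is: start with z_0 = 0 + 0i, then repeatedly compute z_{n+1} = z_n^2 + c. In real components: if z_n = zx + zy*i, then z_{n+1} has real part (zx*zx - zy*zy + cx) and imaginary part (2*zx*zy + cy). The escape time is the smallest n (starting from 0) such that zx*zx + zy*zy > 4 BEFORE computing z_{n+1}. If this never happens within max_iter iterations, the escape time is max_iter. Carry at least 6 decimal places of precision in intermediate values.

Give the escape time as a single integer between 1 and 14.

Answer: 3

Derivation:
z_0 = 0 + 0i, c = -1.6950 + 0.3920i
Iter 1: z = -1.6950 + 0.3920i, |z|^2 = 3.0267
Iter 2: z = 1.0244 + -0.9369i, |z|^2 = 1.9271
Iter 3: z = -1.5234 + -1.5274i, |z|^2 = 4.6538
Escaped at iteration 3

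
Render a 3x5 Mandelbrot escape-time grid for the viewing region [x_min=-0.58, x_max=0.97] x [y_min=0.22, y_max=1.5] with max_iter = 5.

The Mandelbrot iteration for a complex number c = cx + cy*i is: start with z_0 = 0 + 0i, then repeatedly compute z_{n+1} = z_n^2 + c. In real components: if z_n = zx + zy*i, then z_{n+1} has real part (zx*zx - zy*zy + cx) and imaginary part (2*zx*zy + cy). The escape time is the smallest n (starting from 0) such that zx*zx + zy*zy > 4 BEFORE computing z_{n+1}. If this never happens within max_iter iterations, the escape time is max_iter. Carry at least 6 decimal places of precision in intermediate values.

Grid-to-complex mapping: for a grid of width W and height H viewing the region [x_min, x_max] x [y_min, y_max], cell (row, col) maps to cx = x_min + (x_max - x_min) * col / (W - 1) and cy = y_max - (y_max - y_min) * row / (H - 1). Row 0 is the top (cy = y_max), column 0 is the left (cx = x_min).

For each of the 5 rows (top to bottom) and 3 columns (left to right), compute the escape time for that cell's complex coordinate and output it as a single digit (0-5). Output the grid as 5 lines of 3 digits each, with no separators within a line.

(row=0, col=0): c = -0.5800 + 1.5000i → escape time 2
(row=0, col=1): c = 0.1950 + 1.5000i → escape time 2
(row=0, col=2): c = 0.9700 + 1.5000i → escape time 2
(row=1, col=0): c = -0.5800 + 1.1800i → escape time 3
(row=1, col=1): c = 0.1950 + 1.1800i → escape time 2
(row=1, col=2): c = 0.9700 + 1.1800i → escape time 2
(row=2, col=0): c = -0.5800 + 0.8600i → escape time 4
(row=2, col=1): c = 0.1950 + 0.8600i → escape time 5
(row=2, col=2): c = 0.9700 + 0.8600i → escape time 2
(row=3, col=0): c = -0.5800 + 0.5400i → escape time 5
(row=3, col=1): c = 0.1950 + 0.5400i → escape time 5
(row=3, col=2): c = 0.9700 + 0.5400i → escape time 2
(row=4, col=0): c = -0.5800 + 0.2200i → escape time 5
(row=4, col=1): c = 0.1950 + 0.2200i → escape time 5
(row=4, col=2): c = 0.9700 + 0.2200i → escape time 3

Answer: 222
322
452
552
553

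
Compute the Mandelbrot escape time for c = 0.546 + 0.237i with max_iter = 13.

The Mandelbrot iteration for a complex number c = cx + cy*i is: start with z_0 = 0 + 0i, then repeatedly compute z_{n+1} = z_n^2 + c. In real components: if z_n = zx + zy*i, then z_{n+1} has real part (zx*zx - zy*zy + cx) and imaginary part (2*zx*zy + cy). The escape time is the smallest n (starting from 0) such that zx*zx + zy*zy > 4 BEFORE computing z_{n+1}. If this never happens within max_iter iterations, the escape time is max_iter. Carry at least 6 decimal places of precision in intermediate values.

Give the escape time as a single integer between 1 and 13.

z_0 = 0 + 0i, c = 0.5460 + 0.2370i
Iter 1: z = 0.5460 + 0.2370i, |z|^2 = 0.3543
Iter 2: z = 0.7879 + 0.4958i, |z|^2 = 0.8667
Iter 3: z = 0.9210 + 1.0183i, |z|^2 = 1.8853
Iter 4: z = 0.3573 + 2.1129i, |z|^2 = 4.5918
Escaped at iteration 4

Answer: 4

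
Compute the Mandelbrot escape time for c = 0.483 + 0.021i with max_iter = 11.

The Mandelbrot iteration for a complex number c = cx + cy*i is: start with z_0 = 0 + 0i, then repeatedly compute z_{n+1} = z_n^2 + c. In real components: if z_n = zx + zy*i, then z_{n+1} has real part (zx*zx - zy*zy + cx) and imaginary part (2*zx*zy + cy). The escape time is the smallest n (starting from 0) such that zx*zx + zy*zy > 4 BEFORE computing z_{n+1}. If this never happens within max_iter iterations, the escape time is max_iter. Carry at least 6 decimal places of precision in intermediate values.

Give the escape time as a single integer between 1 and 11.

z_0 = 0 + 0i, c = 0.4830 + 0.0210i
Iter 1: z = 0.4830 + 0.0210i, |z|^2 = 0.2337
Iter 2: z = 0.7158 + 0.0413i, |z|^2 = 0.5141
Iter 3: z = 0.9937 + 0.0801i, |z|^2 = 0.9939
Iter 4: z = 1.4641 + 0.1802i, |z|^2 = 2.1760
Iter 5: z = 2.5941 + 0.5487i, |z|^2 = 7.0303
Escaped at iteration 5

Answer: 5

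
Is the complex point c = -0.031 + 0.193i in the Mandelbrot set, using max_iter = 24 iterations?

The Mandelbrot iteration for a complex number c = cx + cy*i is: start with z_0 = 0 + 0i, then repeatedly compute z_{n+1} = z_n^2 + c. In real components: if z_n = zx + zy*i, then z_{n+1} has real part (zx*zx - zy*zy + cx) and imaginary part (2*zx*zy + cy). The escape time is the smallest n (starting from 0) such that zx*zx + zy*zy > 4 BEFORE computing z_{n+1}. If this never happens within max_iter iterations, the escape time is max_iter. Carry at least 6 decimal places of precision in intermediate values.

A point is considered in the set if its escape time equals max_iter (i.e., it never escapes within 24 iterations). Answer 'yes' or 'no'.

Answer: yes

Derivation:
z_0 = 0 + 0i, c = -0.0310 + 0.1930i
Iter 1: z = -0.0310 + 0.1930i, |z|^2 = 0.0382
Iter 2: z = -0.0673 + 0.1810i, |z|^2 = 0.0373
Iter 3: z = -0.0592 + 0.1686i, |z|^2 = 0.0319
Iter 4: z = -0.0559 + 0.1730i, |z|^2 = 0.0331
Iter 5: z = -0.0578 + 0.1736i, |z|^2 = 0.0335
Iter 6: z = -0.0578 + 0.1729i, |z|^2 = 0.0332
Iter 7: z = -0.0576 + 0.1730i, |z|^2 = 0.0332
Iter 8: z = -0.0576 + 0.1731i, |z|^2 = 0.0333
Iter 9: z = -0.0576 + 0.1731i, |z|^2 = 0.0333
Iter 10: z = -0.0576 + 0.1731i, |z|^2 = 0.0333
Iter 11: z = -0.0576 + 0.1731i, |z|^2 = 0.0333
Iter 12: z = -0.0576 + 0.1731i, |z|^2 = 0.0333
Iter 13: z = -0.0576 + 0.1731i, |z|^2 = 0.0333
Iter 14: z = -0.0576 + 0.1731i, |z|^2 = 0.0333
Iter 15: z = -0.0576 + 0.1731i, |z|^2 = 0.0333
Iter 16: z = -0.0576 + 0.1731i, |z|^2 = 0.0333
Iter 17: z = -0.0576 + 0.1731i, |z|^2 = 0.0333
Iter 18: z = -0.0576 + 0.1731i, |z|^2 = 0.0333
Iter 19: z = -0.0576 + 0.1731i, |z|^2 = 0.0333
Iter 20: z = -0.0576 + 0.1731i, |z|^2 = 0.0333
Iter 21: z = -0.0576 + 0.1731i, |z|^2 = 0.0333
Iter 22: z = -0.0576 + 0.1731i, |z|^2 = 0.0333
Iter 23: z = -0.0576 + 0.1731i, |z|^2 = 0.0333
Did not escape in 24 iterations → in set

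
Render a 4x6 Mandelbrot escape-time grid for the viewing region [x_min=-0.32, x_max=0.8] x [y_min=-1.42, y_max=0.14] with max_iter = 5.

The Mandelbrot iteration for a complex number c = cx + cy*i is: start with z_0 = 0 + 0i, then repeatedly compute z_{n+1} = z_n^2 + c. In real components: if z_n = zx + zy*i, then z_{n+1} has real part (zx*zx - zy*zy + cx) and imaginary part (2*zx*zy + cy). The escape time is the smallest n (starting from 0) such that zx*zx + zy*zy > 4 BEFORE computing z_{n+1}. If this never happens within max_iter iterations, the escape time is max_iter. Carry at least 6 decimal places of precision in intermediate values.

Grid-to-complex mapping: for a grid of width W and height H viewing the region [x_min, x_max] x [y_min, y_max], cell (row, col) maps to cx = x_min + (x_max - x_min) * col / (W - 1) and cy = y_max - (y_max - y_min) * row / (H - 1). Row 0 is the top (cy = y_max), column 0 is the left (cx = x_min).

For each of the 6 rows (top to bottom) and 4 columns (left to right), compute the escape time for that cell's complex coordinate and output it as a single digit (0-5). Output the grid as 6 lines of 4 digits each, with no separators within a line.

(row=0, col=0): c = -0.3200 + 0.1400i → escape time 5
(row=0, col=1): c = 0.0533 + 0.1400i → escape time 5
(row=0, col=2): c = 0.4267 + 0.1400i → escape time 5
(row=0, col=3): c = 0.8000 + 0.1400i → escape time 3
(row=1, col=0): c = -0.3200 + -0.1720i → escape time 5
(row=1, col=1): c = 0.0533 + -0.1720i → escape time 5
(row=1, col=2): c = 0.4267 + -0.1720i → escape time 5
(row=1, col=3): c = 0.8000 + -0.1720i → escape time 3
(row=2, col=0): c = -0.3200 + -0.4840i → escape time 5
(row=2, col=1): c = 0.0533 + -0.4840i → escape time 5
(row=2, col=2): c = 0.4267 + -0.4840i → escape time 5
(row=2, col=3): c = 0.8000 + -0.4840i → escape time 3
(row=3, col=0): c = -0.3200 + -0.7960i → escape time 5
(row=3, col=1): c = 0.0533 + -0.7960i → escape time 5
(row=3, col=2): c = 0.4267 + -0.7960i → escape time 4
(row=3, col=3): c = 0.8000 + -0.7960i → escape time 2
(row=4, col=0): c = -0.3200 + -1.1080i → escape time 4
(row=4, col=1): c = 0.0533 + -1.1080i → escape time 4
(row=4, col=2): c = 0.4267 + -1.1080i → escape time 2
(row=4, col=3): c = 0.8000 + -1.1080i → escape time 2
(row=5, col=0): c = -0.3200 + -1.4200i → escape time 2
(row=5, col=1): c = 0.0533 + -1.4200i → escape time 2
(row=5, col=2): c = 0.4267 + -1.4200i → escape time 2
(row=5, col=3): c = 0.8000 + -1.4200i → escape time 2

Answer: 5553
5553
5553
5542
4422
2222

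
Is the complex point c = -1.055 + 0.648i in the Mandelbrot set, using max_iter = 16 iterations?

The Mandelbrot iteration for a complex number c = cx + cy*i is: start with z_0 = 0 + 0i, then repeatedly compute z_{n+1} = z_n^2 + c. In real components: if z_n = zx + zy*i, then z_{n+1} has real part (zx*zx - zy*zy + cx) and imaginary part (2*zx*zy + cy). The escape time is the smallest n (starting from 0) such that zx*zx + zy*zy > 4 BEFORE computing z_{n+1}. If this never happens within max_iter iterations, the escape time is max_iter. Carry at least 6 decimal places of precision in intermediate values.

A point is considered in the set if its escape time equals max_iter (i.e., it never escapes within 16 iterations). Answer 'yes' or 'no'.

z_0 = 0 + 0i, c = -1.0550 + 0.6480i
Iter 1: z = -1.0550 + 0.6480i, |z|^2 = 1.5329
Iter 2: z = -0.3619 + -0.7193i, |z|^2 = 0.6483
Iter 3: z = -1.4414 + 1.1686i, |z|^2 = 3.4432
Iter 4: z = -0.3429 + -2.7208i, |z|^2 = 7.5204
Escaped at iteration 4

Answer: no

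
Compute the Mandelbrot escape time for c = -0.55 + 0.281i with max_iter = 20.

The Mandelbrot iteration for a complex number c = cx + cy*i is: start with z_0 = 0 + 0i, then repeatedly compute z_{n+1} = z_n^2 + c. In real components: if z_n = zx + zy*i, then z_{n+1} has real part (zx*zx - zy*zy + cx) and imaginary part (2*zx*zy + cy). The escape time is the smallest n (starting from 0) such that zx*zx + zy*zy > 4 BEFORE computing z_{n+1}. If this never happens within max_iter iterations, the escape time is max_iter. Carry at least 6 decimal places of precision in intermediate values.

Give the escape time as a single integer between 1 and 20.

z_0 = 0 + 0i, c = -0.5500 + 0.2810i
Iter 1: z = -0.5500 + 0.2810i, |z|^2 = 0.3815
Iter 2: z = -0.3265 + -0.0281i, |z|^2 = 0.1074
Iter 3: z = -0.4442 + 0.2993i, |z|^2 = 0.2869
Iter 4: z = -0.4423 + 0.0151i, |z|^2 = 0.1958
Iter 5: z = -0.3546 + 0.2677i, |z|^2 = 0.1974
Iter 6: z = -0.4959 + 0.0912i, |z|^2 = 0.2542
Iter 7: z = -0.3124 + 0.1906i, |z|^2 = 0.1339
Iter 8: z = -0.4887 + 0.1619i, |z|^2 = 0.2651
Iter 9: z = -0.3374 + 0.1227i, |z|^2 = 0.1289
Iter 10: z = -0.4513 + 0.1982i, |z|^2 = 0.2429
Iter 11: z = -0.3857 + 0.1021i, |z|^2 = 0.1592
Iter 12: z = -0.4117 + 0.2022i, |z|^2 = 0.2104
Iter 13: z = -0.4214 + 0.1145i, |z|^2 = 0.1907
Iter 14: z = -0.3855 + 0.1845i, |z|^2 = 0.1827
Iter 15: z = -0.4354 + 0.1387i, |z|^2 = 0.2088
Iter 16: z = -0.3797 + 0.1602i, |z|^2 = 0.1698
Iter 17: z = -0.4315 + 0.1594i, |z|^2 = 0.2116
Iter 18: z = -0.3892 + 0.1435i, |z|^2 = 0.1720
Iter 19: z = -0.4191 + 0.1693i, |z|^2 = 0.2043

Answer: 20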